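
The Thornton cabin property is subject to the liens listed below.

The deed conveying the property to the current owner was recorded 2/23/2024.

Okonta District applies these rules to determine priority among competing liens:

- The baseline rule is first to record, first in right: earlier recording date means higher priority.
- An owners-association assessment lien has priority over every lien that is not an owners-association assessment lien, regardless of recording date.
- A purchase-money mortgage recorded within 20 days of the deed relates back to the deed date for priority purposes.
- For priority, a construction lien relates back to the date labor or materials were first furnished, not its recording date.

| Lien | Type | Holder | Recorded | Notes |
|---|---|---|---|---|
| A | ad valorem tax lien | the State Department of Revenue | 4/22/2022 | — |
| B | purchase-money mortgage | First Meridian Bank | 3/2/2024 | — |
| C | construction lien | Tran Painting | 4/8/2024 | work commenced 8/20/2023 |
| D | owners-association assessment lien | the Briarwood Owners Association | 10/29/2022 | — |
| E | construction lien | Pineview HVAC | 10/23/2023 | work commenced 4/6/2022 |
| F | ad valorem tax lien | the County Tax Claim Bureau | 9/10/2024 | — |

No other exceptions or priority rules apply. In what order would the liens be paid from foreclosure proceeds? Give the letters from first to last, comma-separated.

D, E, A, C, B, F

Adjusting effective dates: B was recorded within the 20-day window, so its effective date is the deed date 2/23/2024; C is treated as recorded 8/20/2023, the work-commencement date; E's effective date is 4/6/2022, when work began.
D is an owners-association assessment lien and takes priority over every other lien.
The other liens, earliest effective date first: E (4/6/2022), A (4/22/2022), C (8/20/2023), B (2/23/2024), F (9/10/2024).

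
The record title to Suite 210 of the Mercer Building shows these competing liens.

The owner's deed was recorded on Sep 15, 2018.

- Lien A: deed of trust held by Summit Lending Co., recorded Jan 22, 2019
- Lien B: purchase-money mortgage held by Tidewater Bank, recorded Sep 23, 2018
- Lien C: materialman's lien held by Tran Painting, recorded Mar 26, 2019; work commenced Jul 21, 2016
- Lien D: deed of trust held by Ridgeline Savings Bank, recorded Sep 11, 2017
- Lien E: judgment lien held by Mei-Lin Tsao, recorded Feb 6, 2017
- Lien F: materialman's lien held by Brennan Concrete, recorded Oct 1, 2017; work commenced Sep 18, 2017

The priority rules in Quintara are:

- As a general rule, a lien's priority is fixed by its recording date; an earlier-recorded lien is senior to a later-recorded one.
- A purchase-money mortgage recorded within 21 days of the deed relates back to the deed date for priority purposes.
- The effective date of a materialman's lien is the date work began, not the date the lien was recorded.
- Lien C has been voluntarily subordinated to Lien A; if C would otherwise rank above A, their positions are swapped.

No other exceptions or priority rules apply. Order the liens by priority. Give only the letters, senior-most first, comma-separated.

A, E, D, F, B, C

Effective dates: B was recorded within the 21-day window, so its effective date is the deed date Sep 15, 2018; C is treated as recorded Jul 21, 2016, the work-commencement date; F is treated as recorded Sep 18, 2017, the work-commencement date.
By effective date: C (Jul 21, 2016), E (Feb 6, 2017), D (Sep 11, 2017), F (Sep 18, 2017), B (Sep 15, 2018), A (Jan 22, 2019).
C is senior to A before the subordination, so the two trade places.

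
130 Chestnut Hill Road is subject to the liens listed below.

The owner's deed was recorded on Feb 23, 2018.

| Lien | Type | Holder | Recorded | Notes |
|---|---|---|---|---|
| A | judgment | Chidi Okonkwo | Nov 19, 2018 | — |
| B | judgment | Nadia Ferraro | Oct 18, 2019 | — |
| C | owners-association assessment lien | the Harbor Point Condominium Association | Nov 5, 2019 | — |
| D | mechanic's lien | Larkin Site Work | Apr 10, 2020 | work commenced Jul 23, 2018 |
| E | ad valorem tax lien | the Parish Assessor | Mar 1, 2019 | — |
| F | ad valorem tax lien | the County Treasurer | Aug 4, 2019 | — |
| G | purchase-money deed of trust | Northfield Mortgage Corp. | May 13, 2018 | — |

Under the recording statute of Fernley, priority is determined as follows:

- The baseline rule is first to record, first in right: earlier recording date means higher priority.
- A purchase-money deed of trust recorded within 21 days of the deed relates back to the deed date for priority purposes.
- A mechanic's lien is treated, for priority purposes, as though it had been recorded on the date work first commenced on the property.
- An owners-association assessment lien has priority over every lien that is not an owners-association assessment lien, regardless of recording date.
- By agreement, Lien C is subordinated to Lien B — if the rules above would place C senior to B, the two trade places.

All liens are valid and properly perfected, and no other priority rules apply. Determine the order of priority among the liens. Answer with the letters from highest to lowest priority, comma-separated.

B, G, D, A, E, F, C

Effective dates after the stated exceptions: D relates back to Jul 23, 2018 (work commenced); G was recorded 79 days after the deed — beyond 21 days — so no relation-back applies.
As an owners-association assessment lien, C is senior to every other lien.
Among the remaining liens, by effective date: G (May 13, 2018), D (Jul 23, 2018), A (Nov 19, 2018), E (Mar 1, 2019), F (Aug 4, 2019), B (Oct 18, 2019).
The subordination applies — C was senior to B — so C and B swap.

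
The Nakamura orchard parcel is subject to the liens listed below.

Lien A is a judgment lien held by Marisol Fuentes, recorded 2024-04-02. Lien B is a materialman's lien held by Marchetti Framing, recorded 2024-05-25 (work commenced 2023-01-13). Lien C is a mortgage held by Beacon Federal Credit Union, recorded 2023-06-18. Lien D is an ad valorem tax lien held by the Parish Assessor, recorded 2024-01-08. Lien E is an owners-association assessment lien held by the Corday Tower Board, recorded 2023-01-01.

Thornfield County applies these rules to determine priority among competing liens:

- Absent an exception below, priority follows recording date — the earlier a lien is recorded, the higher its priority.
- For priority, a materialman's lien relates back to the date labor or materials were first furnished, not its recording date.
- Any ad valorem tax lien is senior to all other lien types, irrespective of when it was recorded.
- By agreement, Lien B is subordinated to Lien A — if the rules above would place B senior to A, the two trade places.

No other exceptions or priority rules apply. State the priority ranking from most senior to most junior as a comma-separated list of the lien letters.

D, E, A, C, B

Effective dates after the stated exceptions: B relates back to 2023-01-13 (work commenced).
As an ad valorem tax lien, D is senior to every other lien.
Remaining liens by effective date: E (2023-01-01), B (2023-01-13), C (2023-06-18), A (2024-04-02).
The subordination applies — B was senior to A — so B and A swap.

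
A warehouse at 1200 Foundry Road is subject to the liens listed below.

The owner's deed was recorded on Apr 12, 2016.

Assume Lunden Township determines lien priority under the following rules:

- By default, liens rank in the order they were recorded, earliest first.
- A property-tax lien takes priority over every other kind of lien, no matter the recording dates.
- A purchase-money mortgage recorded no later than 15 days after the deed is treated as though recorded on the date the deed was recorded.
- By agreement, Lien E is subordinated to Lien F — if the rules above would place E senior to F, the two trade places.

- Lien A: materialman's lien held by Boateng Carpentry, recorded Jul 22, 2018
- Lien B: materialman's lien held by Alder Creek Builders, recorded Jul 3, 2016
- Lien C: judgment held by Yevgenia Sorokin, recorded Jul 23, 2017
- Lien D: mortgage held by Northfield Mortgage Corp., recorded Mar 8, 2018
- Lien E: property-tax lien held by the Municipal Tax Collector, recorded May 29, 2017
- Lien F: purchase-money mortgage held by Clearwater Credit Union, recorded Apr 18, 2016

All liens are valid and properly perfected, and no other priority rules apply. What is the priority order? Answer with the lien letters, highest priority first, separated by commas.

Effective dates after the stated exceptions: F relates back to the deed date Apr 12, 2016.
As a property-tax lien, E is senior to every other lien.
Remaining liens by effective date: F (Apr 12, 2016), B (Jul 3, 2016), C (Jul 23, 2017), D (Mar 8, 2018), A (Jul 22, 2018).
E is senior to F before the subordination, so the two trade places.

F, E, B, C, D, A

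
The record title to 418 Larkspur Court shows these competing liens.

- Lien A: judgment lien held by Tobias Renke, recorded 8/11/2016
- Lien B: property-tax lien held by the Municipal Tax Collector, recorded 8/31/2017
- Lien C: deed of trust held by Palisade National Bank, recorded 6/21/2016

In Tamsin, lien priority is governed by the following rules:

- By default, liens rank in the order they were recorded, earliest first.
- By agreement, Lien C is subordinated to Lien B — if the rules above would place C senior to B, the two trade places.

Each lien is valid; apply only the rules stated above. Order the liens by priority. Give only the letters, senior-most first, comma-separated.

By effective date: C (6/21/2016), A (8/11/2016), B (8/31/2017).
The subordination applies — C was senior to B — so C and B swap.

B, A, C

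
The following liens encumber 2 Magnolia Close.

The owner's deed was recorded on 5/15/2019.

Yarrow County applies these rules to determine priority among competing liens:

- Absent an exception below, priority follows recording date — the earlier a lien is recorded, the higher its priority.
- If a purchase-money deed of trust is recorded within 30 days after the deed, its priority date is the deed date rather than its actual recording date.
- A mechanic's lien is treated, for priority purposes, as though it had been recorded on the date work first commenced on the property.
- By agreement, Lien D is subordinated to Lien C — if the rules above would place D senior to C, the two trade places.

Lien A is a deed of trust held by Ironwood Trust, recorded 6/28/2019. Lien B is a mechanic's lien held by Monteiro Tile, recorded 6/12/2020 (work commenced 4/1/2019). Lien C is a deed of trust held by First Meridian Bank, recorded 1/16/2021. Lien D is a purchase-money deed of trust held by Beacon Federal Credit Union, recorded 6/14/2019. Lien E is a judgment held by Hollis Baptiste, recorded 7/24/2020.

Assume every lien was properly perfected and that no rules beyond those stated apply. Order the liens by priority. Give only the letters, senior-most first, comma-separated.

B, C, A, E, D

Effective dates after the stated exceptions: B relates back to 4/1/2019 (work commenced); D's effective date is the deed date, 5/15/2019.
Ordering by effective date: B (4/1/2019), D (5/15/2019), A (6/28/2019), E (7/24/2020), C (1/16/2021).
D would otherwise be senior to C, so under the subordination agreement D and C exchange positions.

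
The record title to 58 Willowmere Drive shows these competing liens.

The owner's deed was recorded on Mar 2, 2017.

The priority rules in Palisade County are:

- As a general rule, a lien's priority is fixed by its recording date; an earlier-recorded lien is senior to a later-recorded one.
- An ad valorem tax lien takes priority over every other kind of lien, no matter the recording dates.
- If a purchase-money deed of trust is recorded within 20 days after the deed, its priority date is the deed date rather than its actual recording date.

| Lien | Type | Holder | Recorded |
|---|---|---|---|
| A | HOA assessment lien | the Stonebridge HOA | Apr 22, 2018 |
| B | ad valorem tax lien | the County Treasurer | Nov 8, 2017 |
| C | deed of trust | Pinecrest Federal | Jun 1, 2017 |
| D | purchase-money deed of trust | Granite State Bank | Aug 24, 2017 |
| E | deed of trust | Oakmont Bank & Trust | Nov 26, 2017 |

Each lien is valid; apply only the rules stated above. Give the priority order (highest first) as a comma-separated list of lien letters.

B, C, D, E, A

First, effective dates: D missed the 20-day window (175 days after the deed), so its recording date stands.
B, as an ad valorem tax lien, has superpriority and ranks first.
Ordering the rest by effective date: C (Jun 1, 2017), D (Aug 24, 2017), E (Nov 26, 2017), A (Apr 22, 2018).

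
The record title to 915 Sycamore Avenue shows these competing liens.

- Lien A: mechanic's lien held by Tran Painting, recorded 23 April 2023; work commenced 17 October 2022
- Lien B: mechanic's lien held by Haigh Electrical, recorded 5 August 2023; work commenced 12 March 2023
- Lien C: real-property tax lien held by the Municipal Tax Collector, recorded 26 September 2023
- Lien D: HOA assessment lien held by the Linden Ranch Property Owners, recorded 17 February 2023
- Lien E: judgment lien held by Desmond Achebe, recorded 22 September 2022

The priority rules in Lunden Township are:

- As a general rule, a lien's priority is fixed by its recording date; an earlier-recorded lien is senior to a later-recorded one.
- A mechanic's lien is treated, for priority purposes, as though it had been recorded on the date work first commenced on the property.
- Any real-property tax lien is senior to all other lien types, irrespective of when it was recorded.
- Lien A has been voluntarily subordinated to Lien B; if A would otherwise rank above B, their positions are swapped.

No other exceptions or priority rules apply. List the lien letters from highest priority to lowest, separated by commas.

C, E, B, D, A

Adjusting effective dates: A is treated as recorded 17 October 2022, the work-commencement date; B's effective date is 12 March 2023, when work began.
As a real-property tax lien, C is senior to every other lien.
Remaining liens by effective date: E (22 September 2022), A (17 October 2022), D (17 February 2023), B (12 March 2023).
Because A would otherwise rank above B, the subordination swaps them.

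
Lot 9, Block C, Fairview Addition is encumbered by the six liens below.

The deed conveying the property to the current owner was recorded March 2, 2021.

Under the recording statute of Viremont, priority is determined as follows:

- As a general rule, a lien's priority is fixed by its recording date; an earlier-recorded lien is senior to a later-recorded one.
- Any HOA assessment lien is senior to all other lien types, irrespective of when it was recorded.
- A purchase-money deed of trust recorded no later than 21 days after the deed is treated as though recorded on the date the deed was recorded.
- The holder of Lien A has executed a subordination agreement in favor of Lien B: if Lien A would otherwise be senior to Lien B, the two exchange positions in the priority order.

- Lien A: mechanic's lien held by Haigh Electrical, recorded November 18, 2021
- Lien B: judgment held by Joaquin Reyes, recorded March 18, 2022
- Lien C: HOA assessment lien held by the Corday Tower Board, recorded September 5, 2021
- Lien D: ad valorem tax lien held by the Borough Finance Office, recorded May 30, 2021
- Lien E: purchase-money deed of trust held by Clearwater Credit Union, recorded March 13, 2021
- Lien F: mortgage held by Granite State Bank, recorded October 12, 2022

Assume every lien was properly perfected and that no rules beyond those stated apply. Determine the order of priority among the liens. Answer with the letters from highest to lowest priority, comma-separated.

First, effective dates: E relates back to the deed date March 2, 2021.
C, as an HOA assessment lien, has superpriority and ranks first.
Remaining liens by effective date: E (March 2, 2021), D (May 30, 2021), A (November 18, 2021), B (March 18, 2022), F (October 12, 2022).
The subordination applies — A was senior to B — so A and B swap.

C, E, D, B, A, F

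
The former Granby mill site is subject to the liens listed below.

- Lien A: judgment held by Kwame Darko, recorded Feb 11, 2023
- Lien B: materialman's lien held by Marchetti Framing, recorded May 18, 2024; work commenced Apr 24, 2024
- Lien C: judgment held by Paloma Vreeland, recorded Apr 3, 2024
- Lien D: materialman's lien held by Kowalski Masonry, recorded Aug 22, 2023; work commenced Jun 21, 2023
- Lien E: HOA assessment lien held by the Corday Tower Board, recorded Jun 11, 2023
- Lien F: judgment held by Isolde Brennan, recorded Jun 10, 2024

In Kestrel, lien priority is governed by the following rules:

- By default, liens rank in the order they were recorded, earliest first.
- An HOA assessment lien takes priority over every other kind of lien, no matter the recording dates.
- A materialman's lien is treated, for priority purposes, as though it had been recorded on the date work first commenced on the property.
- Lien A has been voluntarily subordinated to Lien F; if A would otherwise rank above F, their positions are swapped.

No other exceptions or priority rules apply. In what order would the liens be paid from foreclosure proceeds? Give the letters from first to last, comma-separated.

Adjusting effective dates: B's effective date is Apr 24, 2024, when work began; D's effective date is Jun 21, 2023, when work began.
E is an HOA assessment lien and takes priority over every other lien.
Among the remaining liens, by effective date: A (Feb 11, 2023), D (Jun 21, 2023), C (Apr 3, 2024), B (Apr 24, 2024), F (Jun 10, 2024).
A is senior to F before the subordination, so the two trade places.

E, F, D, C, B, A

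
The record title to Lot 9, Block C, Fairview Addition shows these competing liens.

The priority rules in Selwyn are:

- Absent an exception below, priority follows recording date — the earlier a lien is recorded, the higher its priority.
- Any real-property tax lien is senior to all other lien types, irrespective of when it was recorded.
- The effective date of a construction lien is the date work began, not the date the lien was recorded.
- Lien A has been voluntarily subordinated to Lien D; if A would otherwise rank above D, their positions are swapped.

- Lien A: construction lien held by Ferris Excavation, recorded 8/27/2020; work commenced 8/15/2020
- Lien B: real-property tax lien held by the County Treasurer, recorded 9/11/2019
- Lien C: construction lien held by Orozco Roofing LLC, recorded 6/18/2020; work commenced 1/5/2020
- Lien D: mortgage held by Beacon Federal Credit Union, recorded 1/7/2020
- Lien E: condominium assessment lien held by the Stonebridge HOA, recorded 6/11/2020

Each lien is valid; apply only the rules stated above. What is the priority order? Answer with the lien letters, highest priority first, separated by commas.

Effective dates after the stated exceptions: A relates back to 8/15/2020 (work commenced); C relates back to 1/5/2020 (work commenced).
B, as a real-property tax lien, has superpriority and ranks first.
Remaining liens by effective date: C (1/5/2020), D (1/7/2020), E (6/11/2020), A (8/15/2020).
A already ranks below D; the subordination has no effect.

B, C, D, E, A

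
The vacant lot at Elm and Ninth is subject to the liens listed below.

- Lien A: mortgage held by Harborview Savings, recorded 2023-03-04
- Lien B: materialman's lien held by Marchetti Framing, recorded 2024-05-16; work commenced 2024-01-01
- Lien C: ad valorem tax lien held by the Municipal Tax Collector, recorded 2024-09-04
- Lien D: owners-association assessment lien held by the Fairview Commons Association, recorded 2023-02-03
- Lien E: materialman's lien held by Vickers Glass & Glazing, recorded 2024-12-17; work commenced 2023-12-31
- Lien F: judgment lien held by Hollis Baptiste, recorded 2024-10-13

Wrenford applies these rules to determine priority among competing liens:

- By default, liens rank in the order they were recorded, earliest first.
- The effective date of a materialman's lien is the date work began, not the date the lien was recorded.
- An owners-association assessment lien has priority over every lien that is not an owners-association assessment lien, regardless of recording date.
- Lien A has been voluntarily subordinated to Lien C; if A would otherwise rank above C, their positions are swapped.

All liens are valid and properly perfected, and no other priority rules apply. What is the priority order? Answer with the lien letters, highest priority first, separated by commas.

Effective dates after the stated exceptions: B relates back to 2024-01-01 (work commenced); E relates back to 2023-12-31 (work commenced).
As an owners-association assessment lien, D is senior to every other lien.
The other liens, earliest effective date first: A (2023-03-04), E (2023-12-31), B (2024-01-01), C (2024-09-04), F (2024-10-13).
Because A would otherwise rank above C, the subordination swaps them.

D, C, E, B, A, F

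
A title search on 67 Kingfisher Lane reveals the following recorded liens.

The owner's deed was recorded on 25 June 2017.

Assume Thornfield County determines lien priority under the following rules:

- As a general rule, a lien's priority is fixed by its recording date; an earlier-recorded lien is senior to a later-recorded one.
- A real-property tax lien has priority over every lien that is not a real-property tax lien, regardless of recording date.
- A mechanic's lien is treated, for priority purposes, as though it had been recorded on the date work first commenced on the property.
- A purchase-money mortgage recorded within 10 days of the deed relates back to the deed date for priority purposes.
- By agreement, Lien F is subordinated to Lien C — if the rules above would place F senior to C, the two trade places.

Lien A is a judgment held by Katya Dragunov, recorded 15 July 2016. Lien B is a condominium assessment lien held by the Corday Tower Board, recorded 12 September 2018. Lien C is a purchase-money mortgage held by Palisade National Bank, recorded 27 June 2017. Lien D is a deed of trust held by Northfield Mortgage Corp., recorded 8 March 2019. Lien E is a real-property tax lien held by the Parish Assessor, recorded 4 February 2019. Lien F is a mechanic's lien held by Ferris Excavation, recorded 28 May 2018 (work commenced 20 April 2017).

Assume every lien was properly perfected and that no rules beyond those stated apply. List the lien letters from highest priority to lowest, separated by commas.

E, A, C, F, B, D

Adjusting effective dates: C relates back to the deed date 25 June 2017; F's effective date is 20 April 2017, when work began.
E, as a real-property tax lien, has superpriority and ranks first.
The other liens, earliest effective date first: A (15 July 2016), F (20 April 2017), C (25 June 2017), B (12 September 2018), D (8 March 2019).
F is senior to C before the subordination, so the two trade places.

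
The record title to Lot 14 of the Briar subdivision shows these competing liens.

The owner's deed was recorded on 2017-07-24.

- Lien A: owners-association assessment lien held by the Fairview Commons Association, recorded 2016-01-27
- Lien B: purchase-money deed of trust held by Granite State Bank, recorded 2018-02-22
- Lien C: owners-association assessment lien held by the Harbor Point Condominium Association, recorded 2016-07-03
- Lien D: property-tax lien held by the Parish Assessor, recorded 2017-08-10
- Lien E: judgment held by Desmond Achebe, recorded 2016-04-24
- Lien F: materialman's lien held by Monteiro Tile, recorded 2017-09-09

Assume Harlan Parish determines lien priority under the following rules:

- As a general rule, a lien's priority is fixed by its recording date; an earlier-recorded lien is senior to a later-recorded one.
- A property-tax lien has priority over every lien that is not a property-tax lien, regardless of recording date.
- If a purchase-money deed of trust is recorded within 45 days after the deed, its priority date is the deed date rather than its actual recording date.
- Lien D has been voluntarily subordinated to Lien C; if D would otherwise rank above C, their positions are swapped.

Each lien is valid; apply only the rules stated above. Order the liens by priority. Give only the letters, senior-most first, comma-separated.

Adjusting effective dates: B was recorded 213 days after the deed, outside the 45-day window, so it keeps its recording date.
D is a property-tax lien, so it outranks all other liens regardless of date.
The other liens, earliest effective date first: A (2016-01-27), E (2016-04-24), C (2016-07-03), F (2017-09-09), B (2018-02-22).
Because D would otherwise rank above C, the subordination swaps them.

C, A, E, D, F, B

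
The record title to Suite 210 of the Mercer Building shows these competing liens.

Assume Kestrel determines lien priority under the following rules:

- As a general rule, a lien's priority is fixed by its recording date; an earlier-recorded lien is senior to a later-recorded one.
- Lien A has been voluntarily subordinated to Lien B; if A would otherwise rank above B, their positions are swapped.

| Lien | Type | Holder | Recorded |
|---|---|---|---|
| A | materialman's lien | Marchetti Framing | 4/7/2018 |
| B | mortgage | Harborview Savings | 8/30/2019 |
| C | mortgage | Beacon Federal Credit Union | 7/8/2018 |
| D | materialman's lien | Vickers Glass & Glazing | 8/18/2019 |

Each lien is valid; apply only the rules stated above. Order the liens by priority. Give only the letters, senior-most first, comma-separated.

B, C, D, A

By effective date, earliest first: A (4/7/2018), C (7/8/2018), D (8/18/2019), B (8/30/2019).
The subordination applies — A was senior to B — so A and B swap.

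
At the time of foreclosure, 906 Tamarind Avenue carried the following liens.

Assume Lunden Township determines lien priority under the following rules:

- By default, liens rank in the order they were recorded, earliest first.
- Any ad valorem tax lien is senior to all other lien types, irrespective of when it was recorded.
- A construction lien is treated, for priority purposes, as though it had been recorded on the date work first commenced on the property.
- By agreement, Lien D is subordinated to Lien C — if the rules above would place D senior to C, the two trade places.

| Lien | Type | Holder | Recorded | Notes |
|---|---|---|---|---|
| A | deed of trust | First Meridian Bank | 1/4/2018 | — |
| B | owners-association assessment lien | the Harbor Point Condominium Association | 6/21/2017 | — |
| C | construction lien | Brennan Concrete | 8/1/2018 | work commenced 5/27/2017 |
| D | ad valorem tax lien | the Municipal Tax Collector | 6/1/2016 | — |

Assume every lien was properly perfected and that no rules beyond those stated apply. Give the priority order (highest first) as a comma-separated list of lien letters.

Adjusting effective dates: C's effective date is 5/27/2017, when work began.
D is an ad valorem tax lien, so it outranks all other liens regardless of date.
Ordering the rest by effective date: C (5/27/2017), B (6/21/2017), A (1/4/2018).
The subordination applies — D was senior to C — so D and C swap.

C, D, B, A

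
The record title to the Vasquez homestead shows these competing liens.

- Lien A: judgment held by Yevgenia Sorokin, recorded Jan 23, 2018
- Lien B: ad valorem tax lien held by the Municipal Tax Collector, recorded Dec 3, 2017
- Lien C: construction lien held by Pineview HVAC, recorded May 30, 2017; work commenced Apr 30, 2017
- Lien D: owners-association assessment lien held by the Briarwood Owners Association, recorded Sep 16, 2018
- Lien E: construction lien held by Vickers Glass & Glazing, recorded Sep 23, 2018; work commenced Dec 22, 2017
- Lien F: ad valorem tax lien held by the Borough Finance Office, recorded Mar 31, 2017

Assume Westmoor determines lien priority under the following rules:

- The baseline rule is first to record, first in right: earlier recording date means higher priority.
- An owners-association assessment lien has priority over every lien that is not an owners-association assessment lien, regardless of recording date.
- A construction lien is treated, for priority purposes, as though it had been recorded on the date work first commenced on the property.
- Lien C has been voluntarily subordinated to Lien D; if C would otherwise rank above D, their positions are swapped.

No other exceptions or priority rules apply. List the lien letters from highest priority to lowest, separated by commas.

First, effective dates: C is treated as recorded Apr 30, 2017, the work-commencement date; E is treated as recorded Dec 22, 2017, the work-commencement date.
D is an owners-association assessment lien, so it outranks all other liens regardless of date.
Remaining liens by effective date: F (Mar 31, 2017), C (Apr 30, 2017), B (Dec 3, 2017), E (Dec 22, 2017), A (Jan 23, 2018).
C already ranks below D; the subordination has no effect.

D, F, C, B, E, A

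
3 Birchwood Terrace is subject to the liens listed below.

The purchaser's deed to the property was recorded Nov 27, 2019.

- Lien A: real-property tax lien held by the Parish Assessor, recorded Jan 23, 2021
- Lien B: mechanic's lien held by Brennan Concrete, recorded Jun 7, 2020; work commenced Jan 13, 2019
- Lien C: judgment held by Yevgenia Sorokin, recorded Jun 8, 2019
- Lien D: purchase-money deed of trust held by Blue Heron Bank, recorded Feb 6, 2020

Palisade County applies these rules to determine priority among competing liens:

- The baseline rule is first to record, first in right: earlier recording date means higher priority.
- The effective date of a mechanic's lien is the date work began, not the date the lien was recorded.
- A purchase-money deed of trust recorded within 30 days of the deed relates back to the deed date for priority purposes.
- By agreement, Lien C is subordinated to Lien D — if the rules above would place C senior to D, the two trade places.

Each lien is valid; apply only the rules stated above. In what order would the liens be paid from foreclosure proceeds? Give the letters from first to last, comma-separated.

Effective dates after the stated exceptions: B relates back to Jan 13, 2019 (work commenced); D missed the 30-day window (71 days after the deed), so its recording date stands.
Ordering by effective date: B (Jan 13, 2019), C (Jun 8, 2019), D (Feb 6, 2020), A (Jan 23, 2021).
Because C would otherwise rank above D, the subordination swaps them.

B, D, C, A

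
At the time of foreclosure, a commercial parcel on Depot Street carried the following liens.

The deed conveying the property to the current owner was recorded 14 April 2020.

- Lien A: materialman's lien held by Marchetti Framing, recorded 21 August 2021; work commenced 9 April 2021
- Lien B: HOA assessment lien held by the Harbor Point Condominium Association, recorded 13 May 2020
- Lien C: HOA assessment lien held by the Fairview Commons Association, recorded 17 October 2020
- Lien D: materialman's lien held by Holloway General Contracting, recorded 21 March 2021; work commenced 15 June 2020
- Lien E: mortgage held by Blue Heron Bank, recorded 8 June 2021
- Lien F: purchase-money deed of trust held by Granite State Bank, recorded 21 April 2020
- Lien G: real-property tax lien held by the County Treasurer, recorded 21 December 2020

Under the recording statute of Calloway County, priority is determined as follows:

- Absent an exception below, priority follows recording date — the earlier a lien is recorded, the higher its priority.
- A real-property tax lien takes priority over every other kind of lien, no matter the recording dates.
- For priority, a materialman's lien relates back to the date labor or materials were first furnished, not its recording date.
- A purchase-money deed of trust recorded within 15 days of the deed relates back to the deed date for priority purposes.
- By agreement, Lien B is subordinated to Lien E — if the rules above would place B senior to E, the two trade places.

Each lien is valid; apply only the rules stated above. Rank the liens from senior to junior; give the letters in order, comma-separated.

Effective dates after the stated exceptions: A's effective date is 9 April 2021, when work began; D relates back to 15 June 2020 (work commenced); F relates back to the deed date 14 April 2020.
G is a real-property tax lien and takes priority over every other lien.
The other liens, earliest effective date first: F (14 April 2020), B (13 May 2020), D (15 June 2020), C (17 October 2020), A (9 April 2021), E (8 June 2021).
B would otherwise be senior to E, so under the subordination agreement B and E exchange positions.

G, F, E, D, C, A, B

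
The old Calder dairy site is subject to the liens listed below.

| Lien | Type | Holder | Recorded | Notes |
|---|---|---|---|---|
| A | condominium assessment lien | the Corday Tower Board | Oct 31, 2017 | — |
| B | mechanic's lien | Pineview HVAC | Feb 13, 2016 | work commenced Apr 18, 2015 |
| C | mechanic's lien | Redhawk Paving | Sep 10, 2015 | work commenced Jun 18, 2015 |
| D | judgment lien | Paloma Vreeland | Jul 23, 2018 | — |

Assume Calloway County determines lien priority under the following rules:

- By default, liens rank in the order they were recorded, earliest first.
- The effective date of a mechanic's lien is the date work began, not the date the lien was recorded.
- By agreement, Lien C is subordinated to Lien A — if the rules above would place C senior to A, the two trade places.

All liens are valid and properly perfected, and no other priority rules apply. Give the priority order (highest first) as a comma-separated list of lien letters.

B, A, C, D

Effective dates after the stated exceptions: B relates back to Apr 18, 2015 (work commenced); C is treated as recorded Jun 18, 2015, the work-commencement date.
By effective date: B (Apr 18, 2015), C (Jun 18, 2015), A (Oct 31, 2017), D (Jul 23, 2018).
The subordination applies — C was senior to A — so C and A swap.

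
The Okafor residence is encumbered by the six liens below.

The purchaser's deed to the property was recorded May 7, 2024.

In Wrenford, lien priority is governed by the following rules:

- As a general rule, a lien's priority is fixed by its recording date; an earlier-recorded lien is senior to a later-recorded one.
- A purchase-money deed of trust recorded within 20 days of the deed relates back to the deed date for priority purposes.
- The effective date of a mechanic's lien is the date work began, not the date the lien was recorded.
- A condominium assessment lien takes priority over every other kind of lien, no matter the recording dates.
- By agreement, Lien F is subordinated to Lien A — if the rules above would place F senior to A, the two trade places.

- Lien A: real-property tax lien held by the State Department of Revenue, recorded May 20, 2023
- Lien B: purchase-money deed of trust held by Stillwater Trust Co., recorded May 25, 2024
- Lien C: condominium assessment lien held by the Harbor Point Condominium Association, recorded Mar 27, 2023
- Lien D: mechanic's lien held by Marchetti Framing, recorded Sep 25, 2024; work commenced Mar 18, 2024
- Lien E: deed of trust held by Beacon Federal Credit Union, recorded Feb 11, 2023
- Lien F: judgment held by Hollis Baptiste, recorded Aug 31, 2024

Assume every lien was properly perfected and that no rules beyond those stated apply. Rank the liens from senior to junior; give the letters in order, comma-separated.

C, E, A, D, B, F

Effective dates: B was recorded within the 20-day window, so its effective date is the deed date May 7, 2024; D's effective date is Mar 18, 2024, when work began.
C is a condominium assessment lien and takes priority over every other lien.
Remaining liens by effective date: E (Feb 11, 2023), A (May 20, 2023), D (Mar 18, 2024), B (May 7, 2024), F (Aug 31, 2024).
Since F is not senior to A, the subordination leaves the order unchanged.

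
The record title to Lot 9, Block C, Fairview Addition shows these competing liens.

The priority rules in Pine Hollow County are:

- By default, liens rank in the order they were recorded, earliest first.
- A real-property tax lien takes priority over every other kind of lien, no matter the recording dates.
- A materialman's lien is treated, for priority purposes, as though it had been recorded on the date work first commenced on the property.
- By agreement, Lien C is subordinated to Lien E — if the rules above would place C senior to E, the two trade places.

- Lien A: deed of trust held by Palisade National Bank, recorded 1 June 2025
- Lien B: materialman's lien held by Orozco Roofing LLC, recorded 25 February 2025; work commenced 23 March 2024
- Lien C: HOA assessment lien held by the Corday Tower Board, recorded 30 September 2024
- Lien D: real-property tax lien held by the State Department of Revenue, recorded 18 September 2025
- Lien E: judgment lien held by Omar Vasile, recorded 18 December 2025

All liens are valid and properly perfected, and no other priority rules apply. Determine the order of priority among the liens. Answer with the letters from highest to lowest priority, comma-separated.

Effective dates: B relates back to 23 March 2024 (work commenced).
As a real-property tax lien, D is senior to every other lien.
The other liens, earliest effective date first: B (23 March 2024), C (30 September 2024), A (1 June 2025), E (18 December 2025).
C is senior to E before the subordination, so the two trade places.

D, B, E, A, C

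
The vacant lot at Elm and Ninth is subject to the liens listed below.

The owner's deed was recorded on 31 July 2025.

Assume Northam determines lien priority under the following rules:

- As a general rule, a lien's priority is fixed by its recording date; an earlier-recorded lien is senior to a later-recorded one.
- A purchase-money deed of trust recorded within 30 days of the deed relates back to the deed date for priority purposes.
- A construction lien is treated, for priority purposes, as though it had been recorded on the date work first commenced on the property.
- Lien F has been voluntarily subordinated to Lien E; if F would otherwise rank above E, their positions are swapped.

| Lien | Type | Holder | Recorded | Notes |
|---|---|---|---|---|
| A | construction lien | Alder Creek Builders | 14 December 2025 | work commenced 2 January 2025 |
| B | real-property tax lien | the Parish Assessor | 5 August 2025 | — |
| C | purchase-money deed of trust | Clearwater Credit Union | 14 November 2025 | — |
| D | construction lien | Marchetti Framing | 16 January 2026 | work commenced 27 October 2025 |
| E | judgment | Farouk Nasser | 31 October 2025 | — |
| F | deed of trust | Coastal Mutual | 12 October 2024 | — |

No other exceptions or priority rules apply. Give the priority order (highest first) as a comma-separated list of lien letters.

E, A, B, D, F, C

Effective dates after the stated exceptions: A's effective date is 2 January 2025, when work began; C was recorded 106 days after the deed — beyond 30 days — so no relation-back applies; D's effective date is 27 October 2025, when work began.
Ordering by effective date: F (12 October 2024), A (2 January 2025), B (5 August 2025), D (27 October 2025), E (31 October 2025), C (14 November 2025).
The subordination applies — F was senior to E — so F and E swap.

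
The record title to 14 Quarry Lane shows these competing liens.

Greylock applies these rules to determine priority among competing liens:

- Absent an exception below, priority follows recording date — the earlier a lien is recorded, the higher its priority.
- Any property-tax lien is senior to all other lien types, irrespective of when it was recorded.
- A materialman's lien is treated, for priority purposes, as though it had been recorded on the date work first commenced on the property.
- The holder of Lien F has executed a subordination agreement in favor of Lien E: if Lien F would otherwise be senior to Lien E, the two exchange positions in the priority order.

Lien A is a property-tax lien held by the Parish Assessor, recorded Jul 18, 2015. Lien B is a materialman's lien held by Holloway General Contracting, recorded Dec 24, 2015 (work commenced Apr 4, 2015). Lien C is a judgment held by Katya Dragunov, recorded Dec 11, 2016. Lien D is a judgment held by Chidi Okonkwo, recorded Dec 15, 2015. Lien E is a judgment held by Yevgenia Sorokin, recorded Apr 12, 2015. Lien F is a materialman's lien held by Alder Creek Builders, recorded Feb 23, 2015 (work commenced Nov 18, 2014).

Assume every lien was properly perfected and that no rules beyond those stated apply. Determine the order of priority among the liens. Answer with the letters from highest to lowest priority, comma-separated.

A, E, B, F, D, C

First, effective dates: B relates back to Apr 4, 2015 (work commenced); F is treated as recorded Nov 18, 2014, the work-commencement date.
As a property-tax lien, A is senior to every other lien.
Remaining liens by effective date: F (Nov 18, 2014), B (Apr 4, 2015), E (Apr 12, 2015), D (Dec 15, 2015), C (Dec 11, 2016).
The subordination applies — F was senior to E — so F and E swap.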